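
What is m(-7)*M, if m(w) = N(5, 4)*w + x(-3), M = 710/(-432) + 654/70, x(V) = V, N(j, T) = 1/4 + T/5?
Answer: -1338761/16800 ≈ -79.688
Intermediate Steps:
N(j, T) = ¼ + T/5 (N(j, T) = 1*(¼) + T*(⅕) = ¼ + T/5)
M = 58207/7560 (M = 710*(-1/432) + 654*(1/70) = -355/216 + 327/35 = 58207/7560 ≈ 7.6993)
m(w) = -3 + 21*w/20 (m(w) = (¼ + (⅕)*4)*w - 3 = (¼ + ⅘)*w - 3 = 21*w/20 - 3 = -3 + 21*w/20)
m(-7)*M = (-3 + (21/20)*(-7))*(58207/7560) = (-3 - 147/20)*(58207/7560) = -207/20*58207/7560 = -1338761/16800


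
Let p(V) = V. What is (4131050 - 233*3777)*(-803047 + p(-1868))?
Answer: -2616785909235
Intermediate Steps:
(4131050 - 233*3777)*(-803047 + p(-1868)) = (4131050 - 233*3777)*(-803047 - 1868) = (4131050 - 880041)*(-804915) = 3251009*(-804915) = -2616785909235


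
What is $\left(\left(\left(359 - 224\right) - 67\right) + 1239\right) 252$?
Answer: $329364$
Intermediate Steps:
$\left(\left(\left(359 - 224\right) - 67\right) + 1239\right) 252 = \left(\left(135 - 67\right) + 1239\right) 252 = \left(68 + 1239\right) 252 = 1307 \cdot 252 = 329364$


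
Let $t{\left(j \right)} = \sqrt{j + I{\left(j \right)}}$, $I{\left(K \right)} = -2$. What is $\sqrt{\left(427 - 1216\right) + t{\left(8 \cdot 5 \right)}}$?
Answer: $\sqrt{-789 + \sqrt{38}} \approx 27.979 i$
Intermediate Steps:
$t{\left(j \right)} = \sqrt{-2 + j}$ ($t{\left(j \right)} = \sqrt{j - 2} = \sqrt{-2 + j}$)
$\sqrt{\left(427 - 1216\right) + t{\left(8 \cdot 5 \right)}} = \sqrt{\left(427 - 1216\right) + \sqrt{-2 + 8 \cdot 5}} = \sqrt{\left(427 - 1216\right) + \sqrt{-2 + 40}} = \sqrt{-789 + \sqrt{38}}$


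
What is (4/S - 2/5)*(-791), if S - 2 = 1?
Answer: -11074/15 ≈ -738.27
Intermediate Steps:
S = 3 (S = 2 + 1 = 3)
(4/S - 2/5)*(-791) = (4/3 - 2/5)*(-791) = (4*(⅓) - 2*⅕)*(-791) = (4/3 - ⅖)*(-791) = (14/15)*(-791) = -11074/15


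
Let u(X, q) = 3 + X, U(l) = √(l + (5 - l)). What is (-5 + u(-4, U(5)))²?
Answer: 36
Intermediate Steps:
U(l) = √5
(-5 + u(-4, U(5)))² = (-5 + (3 - 4))² = (-5 - 1)² = (-6)² = 36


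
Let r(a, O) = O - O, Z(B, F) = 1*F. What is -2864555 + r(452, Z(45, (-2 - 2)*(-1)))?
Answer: -2864555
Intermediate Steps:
Z(B, F) = F
r(a, O) = 0
-2864555 + r(452, Z(45, (-2 - 2)*(-1))) = -2864555 + 0 = -2864555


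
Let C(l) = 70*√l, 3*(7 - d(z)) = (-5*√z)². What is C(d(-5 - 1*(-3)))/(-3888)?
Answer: -35*√213/5832 ≈ -0.087587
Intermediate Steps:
d(z) = 7 - 25*z/3
C(d(-5 - 1*(-3)))/(-3888) = (70*√(7 - 25*(-5 - 1*(-3))/3))/(-3888) = (70*√(7 - 25*(-5 + 3)/3))*(-1/3888) = (70*√(7 - 25/3*(-2)))*(-1/3888) = (70*√(7 + 50/3))*(-1/3888) = (70*√(71/3))*(-1/3888) = (70*(√213/3))*(-1/3888) = (70*√213/3)*(-1/3888) = -35*√213/5832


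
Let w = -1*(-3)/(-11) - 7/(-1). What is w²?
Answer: 5476/121 ≈ 45.256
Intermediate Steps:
w = 74/11 (w = 3*(-1/11) - 7*(-1) = -3/11 + 7 = 74/11 ≈ 6.7273)
w² = (74/11)² = 5476/121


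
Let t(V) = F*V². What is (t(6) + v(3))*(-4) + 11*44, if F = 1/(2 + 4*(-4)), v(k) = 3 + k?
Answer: 3292/7 ≈ 470.29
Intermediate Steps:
F = -1/14 (F = 1/(2 - 16) = 1/(-14) = -1/14 ≈ -0.071429)
t(V) = -V²/14
(t(6) + v(3))*(-4) + 11*44 = (-1/14*6² + (3 + 3))*(-4) + 11*44 = (-1/14*36 + 6)*(-4) + 484 = (-18/7 + 6)*(-4) + 484 = (24/7)*(-4) + 484 = -96/7 + 484 = 3292/7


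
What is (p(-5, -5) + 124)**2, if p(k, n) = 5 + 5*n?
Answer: 10816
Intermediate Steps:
(p(-5, -5) + 124)**2 = ((5 + 5*(-5)) + 124)**2 = ((5 - 25) + 124)**2 = (-20 + 124)**2 = 104**2 = 10816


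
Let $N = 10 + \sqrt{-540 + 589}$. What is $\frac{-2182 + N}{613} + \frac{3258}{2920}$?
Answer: $- \frac{2162323}{894980} \approx -2.4161$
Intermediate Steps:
$N = 17$ ($N = 10 + \sqrt{49} = 10 + 7 = 17$)
$\frac{-2182 + N}{613} + \frac{3258}{2920} = \frac{-2182 + 17}{613} + \frac{3258}{2920} = \left(-2165\right) \frac{1}{613} + 3258 \cdot \frac{1}{2920} = - \frac{2165}{613} + \frac{1629}{1460} = - \frac{2162323}{894980}$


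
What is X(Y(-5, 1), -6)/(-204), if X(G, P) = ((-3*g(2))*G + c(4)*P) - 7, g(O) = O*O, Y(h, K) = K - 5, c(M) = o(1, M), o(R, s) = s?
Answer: -1/12 ≈ -0.083333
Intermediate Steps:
c(M) = M
Y(h, K) = -5 + K
g(O) = O**2
X(G, P) = -7 - 12*G + 4*P (X(G, P) = ((-3*2**2)*G + 4*P) - 7 = ((-3*4)*G + 4*P) - 7 = (-12*G + 4*P) - 7 = -7 - 12*G + 4*P)
X(Y(-5, 1), -6)/(-204) = (-7 - 12*(-5 + 1) + 4*(-6))/(-204) = (-7 - 12*(-4) - 24)*(-1/204) = (-7 + 48 - 24)*(-1/204) = 17*(-1/204) = -1/12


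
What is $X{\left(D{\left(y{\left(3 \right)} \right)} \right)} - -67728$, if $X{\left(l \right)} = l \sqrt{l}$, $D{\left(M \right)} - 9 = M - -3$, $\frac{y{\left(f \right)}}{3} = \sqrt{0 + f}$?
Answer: $67728 + 3 \sqrt{3} \left(4 + \sqrt{3}\right)^{\frac{3}{2}} \approx 67799.0$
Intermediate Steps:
$y{\left(f \right)} = 3 \sqrt{f}$ ($y{\left(f \right)} = 3 \sqrt{0 + f} = 3 \sqrt{f}$)
$D{\left(M \right)} = 12 + M$ ($D{\left(M \right)} = 9 + \left(M - -3\right) = 9 + \left(M + 3\right) = 9 + \left(3 + M\right) = 12 + M$)
$X{\left(l \right)} = l^{\frac{3}{2}}$
$X{\left(D{\left(y{\left(3 \right)} \right)} \right)} - -67728 = \left(12 + 3 \sqrt{3}\right)^{\frac{3}{2}} - -67728 = \left(12 + 3 \sqrt{3}\right)^{\frac{3}{2}} + 67728 = 67728 + \left(12 + 3 \sqrt{3}\right)^{\frac{3}{2}}$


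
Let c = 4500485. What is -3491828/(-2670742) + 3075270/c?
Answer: 217528838972/109269402817 ≈ 1.9908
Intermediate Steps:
-3491828/(-2670742) + 3075270/c = -3491828/(-2670742) + 3075270/4500485 = -3491828*(-1/2670742) + 3075270*(1/4500485) = 1745914/1335371 + 55914/81827 = 217528838972/109269402817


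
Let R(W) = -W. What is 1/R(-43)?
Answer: 1/43 ≈ 0.023256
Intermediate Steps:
1/R(-43) = 1/(-1*(-43)) = 1/43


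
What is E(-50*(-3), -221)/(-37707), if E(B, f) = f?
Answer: 221/37707 ≈ 0.0058610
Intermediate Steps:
E(-50*(-3), -221)/(-37707) = -221/(-37707) = -221*(-1/37707) = 221/37707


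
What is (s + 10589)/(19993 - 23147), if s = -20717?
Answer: 5064/1577 ≈ 3.2112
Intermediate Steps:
(s + 10589)/(19993 - 23147) = (-20717 + 10589)/(19993 - 23147) = -10128/(-3154) = -10128*(-1/3154) = 5064/1577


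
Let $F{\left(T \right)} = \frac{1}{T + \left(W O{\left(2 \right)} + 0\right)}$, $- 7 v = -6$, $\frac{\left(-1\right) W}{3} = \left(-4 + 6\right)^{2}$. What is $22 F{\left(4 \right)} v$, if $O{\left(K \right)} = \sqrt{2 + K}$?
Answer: $- \frac{33}{35} \approx -0.94286$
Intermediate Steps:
$W = -12$ ($W = - 3 \left(-4 + 6\right)^{2} = - 3 \cdot 2^{2} = \left(-3\right) 4 = -12$)
$v = \frac{6}{7}$ ($v = \left(- \frac{1}{7}\right) \left(-6\right) = \frac{6}{7} \approx 0.85714$)
$F{\left(T \right)} = \frac{1}{-24 + T}$ ($F{\left(T \right)} = \frac{1}{T + \left(- 12 \sqrt{2 + 2} + 0\right)} = \frac{1}{T + \left(- 12 \sqrt{4} + 0\right)} = \frac{1}{T + \left(\left(-12\right) 2 + 0\right)} = \frac{1}{T + \left(-24 + 0\right)} = \frac{1}{T - 24} = \frac{1}{-24 + T}$)
$22 F{\left(4 \right)} v = \frac{22}{-24 + 4} \cdot \frac{6}{7} = \frac{22}{-20} \cdot \frac{6}{7} = 22 \left(- \frac{1}{20}\right) \frac{6}{7} = \left(- \frac{11}{10}\right) \frac{6}{7} = - \frac{33}{35}$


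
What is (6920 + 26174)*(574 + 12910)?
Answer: 446239496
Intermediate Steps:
(6920 + 26174)*(574 + 12910) = 33094*13484 = 446239496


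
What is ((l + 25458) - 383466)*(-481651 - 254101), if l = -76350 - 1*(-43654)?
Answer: 287461249408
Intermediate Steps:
l = -32696 (l = -76350 + 43654 = -32696)
((l + 25458) - 383466)*(-481651 - 254101) = ((-32696 + 25458) - 383466)*(-481651 - 254101) = (-7238 - 383466)*(-735752) = -390704*(-735752) = 287461249408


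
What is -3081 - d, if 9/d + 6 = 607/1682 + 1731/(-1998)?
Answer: -5610694884/1821881 ≈ -3079.6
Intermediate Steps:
d = -2520477/1821881 (d = 9/(-6 + (607/1682 + 1731/(-1998))) = 9/(-6 + (607*(1/1682) + 1731*(-1/1998))) = 9/(-6 + (607/1682 - 577/666)) = 9/(-6 - 141563/280053) = 9/(-1821881/280053) = 9*(-280053/1821881) = -2520477/1821881 ≈ -1.3834)
-3081 - d = -3081 - 1*(-2520477/1821881) = -3081 + 2520477/1821881 = -5610694884/1821881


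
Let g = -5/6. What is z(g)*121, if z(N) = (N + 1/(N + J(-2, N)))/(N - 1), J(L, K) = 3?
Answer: 319/13 ≈ 24.538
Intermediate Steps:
g = -5/6 (g = -5*1/6 = -5/6 ≈ -0.83333)
z(N) = (N + 1/(3 + N))/(-1 + N) (z(N) = (N + 1/(N + 3))/(N - 1) = (N + 1/(3 + N))/(-1 + N))
z(g)*121 = ((1 + (-5/6)**2 + 3*(-5/6))/(-3 + (-5/6)**2 + 2*(-5/6)))*121 = ((1 + 25/36 - 5/2)/(-3 + 25/36 - 5/3))*121 = (-29/36/(-143/36))*121 = -36/143*(-29/36)*121 = (29/143)*121 = 319/13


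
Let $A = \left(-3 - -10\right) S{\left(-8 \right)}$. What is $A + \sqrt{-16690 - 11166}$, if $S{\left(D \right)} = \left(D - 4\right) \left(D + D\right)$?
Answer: $1344 + 4 i \sqrt{1741} \approx 1344.0 + 166.9 i$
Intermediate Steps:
$S{\left(D \right)} = 2 D \left(-4 + D\right)$ ($S{\left(D \right)} = \left(-4 + D\right) 2 D = 2 D \left(-4 + D\right)$)
$A = 1344$ ($A = \left(-3 - -10\right) 2 \left(-8\right) \left(-4 - 8\right) = \left(-3 + 10\right) 2 \left(-8\right) \left(-12\right) = 7 \cdot 192 = 1344$)
$A + \sqrt{-16690 - 11166} = 1344 + \sqrt{-16690 - 11166} = 1344 + \sqrt{-27856} = 1344 + 4 i \sqrt{1741}$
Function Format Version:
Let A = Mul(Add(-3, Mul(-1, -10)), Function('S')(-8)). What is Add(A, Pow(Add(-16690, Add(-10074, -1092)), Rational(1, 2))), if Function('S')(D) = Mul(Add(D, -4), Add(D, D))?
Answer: Add(1344, Mul(4, I, Pow(1741, Rational(1, 2)))) ≈ Add(1344.0, Mul(166.90, I))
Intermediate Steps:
Function('S')(D) = Mul(2, D, Add(-4, D)) (Function('S')(D) = Mul(Add(-4, D), Mul(2, D)) = Mul(2, D, Add(-4, D)))
A = 1344 (A = Mul(Add(-3, Mul(-1, -10)), Mul(2, -8, Add(-4, -8))) = Mul(Add(-3, 10), Mul(2, -8, -12)) = Mul(7, 192) = 1344)
Add(A, Pow(Add(-16690, Add(-10074, -1092)), Rational(1, 2))) = Add(1344, Pow(Add(-16690, Add(-10074, -1092)), Rational(1, 2))) = Add(1344, Pow(Add(-16690, -11166), Rational(1, 2))) = Add(1344, Pow(-27856, Rational(1, 2))) = Add(1344, Mul(4, I, Pow(1741, Rational(1, 2))))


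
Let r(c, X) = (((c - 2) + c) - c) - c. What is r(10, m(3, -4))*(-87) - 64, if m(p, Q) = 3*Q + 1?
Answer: 110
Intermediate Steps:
m(p, Q) = 1 + 3*Q
r(c, X) = -2 (r(c, X) = (((-2 + c) + c) - c) - c = ((-2 + 2*c) - c) - c = (-2 + c) - c = -2)
r(10, m(3, -4))*(-87) - 64 = -2*(-87) - 64 = 174 - 64 = 110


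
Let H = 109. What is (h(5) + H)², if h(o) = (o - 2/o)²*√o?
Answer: 1764966/125 + 115322*√5/25 ≈ 24434.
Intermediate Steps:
h(o) = √o*(o - 2/o)²
(h(5) + H)² = ((-2 + 5²)²/5^(3/2) + 109)² = ((√5/25)*(-2 + 25)² + 109)² = ((√5/25)*23² + 109)² = ((√5/25)*529 + 109)² = (529*√5/25 + 109)² = (109 + 529*√5/25)²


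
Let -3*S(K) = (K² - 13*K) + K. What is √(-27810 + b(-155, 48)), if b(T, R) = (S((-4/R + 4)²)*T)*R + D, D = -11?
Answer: √128635979/36 ≈ 315.05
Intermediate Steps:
S(K) = 4*K - K²/3 (S(K) = -((K² - 13*K) + K)/3 = -(K² - 12*K)/3 = 4*K - K²/3)
b(T, R) = -11 + R*T*(4 - 4/R)²*(12 - (4 - 4/R)²)/3 (b(T, R) = (((-4/R + 4)²*(12 - (-4/R + 4)²)/3)*T)*R - 11 = (((4 - 4/R)²*(12 - (4 - 4/R)²)/3)*T)*R - 11 = (T*(4 - 4/R)²*(12 - (4 - 4/R)²)/3)*R - 11 = R*T*(4 - 4/R)²*(12 - (4 - 4/R)²)/3 - 11 = -11 + R*T*(4 - 4/R)²*(12 - (4 - 4/R)²)/3)
√(-27810 + b(-155, 48)) = √(-27810 + (-11 + 64*(-155)*(-1 + 48)²/48 - 256/3*(-155)*(-1 + 48)⁴/48³)) = √(-27810 + (-11 + 64*(-155)*(1/48)*47² - 256/3*(-155)*1/110592*47⁴)) = √(-27810 + (-11 + 64*(-155)*(1/48)*2209 - 256/3*(-155)*1/110592*4879681)) = √(-27810 + (-11 - 1369580/3 + 756350555/1296)) = √(-27810 + 164677739/1296) = √(128635979/1296) = √128635979/36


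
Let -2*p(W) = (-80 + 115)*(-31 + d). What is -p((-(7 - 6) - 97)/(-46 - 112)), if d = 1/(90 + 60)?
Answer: -32543/60 ≈ -542.38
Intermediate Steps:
d = 1/150 ≈ 0.0066667
p(W) = 32543/60 (p(W) = -(-80 + 115)*(-31 + 1/150)/2 = -35*(-4649)/(2*150) = -1/2*(-32543/30) = 32543/60)
-p((-(7 - 6) - 97)/(-46 - 112)) = -1*32543/60 = -32543/60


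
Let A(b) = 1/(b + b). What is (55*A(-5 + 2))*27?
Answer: -495/2 ≈ -247.50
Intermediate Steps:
A(b) = 1/(2*b)
(55*A(-5 + 2))*27 = (55*(1/(2*(-5 + 2))))*27 = (55*((1/2)/(-3)))*27 = (55*((1/2)*(-1/3)))*27 = (55*(-1/6))*27 = -55/6*27 = -495/2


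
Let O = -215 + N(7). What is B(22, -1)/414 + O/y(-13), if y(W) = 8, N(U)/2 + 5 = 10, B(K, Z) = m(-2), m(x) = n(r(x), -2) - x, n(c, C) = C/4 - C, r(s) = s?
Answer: -42421/1656 ≈ -25.617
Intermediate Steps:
n(c, C) = -3*C/4 (n(c, C) = C*(¼) - C = C/4 - C = -3*C/4)
m(x) = 3/2 - x (m(x) = -¾*(-2) - x = 3/2 - x)
B(K, Z) = 7/2 (B(K, Z) = 3/2 - 1*(-2) = 3/2 + 2 = 7/2)
N(U) = 10 (N(U) = -10 + 2*10 = -10 + 20 = 10)
O = -205 (O = -215 + 10 = -205)
B(22, -1)/414 + O/y(-13) = (7/2)/414 - 205/8 = (7/2)*(1/414) - 205*⅛ = 7/828 - 205/8 = -42421/1656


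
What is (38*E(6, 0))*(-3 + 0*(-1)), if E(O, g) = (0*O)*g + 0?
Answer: 0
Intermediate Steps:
E(O, g) = 0 (E(O, g) = 0*g + 0 = 0 + 0 = 0)
(38*E(6, 0))*(-3 + 0*(-1)) = (38*0)*(-3 + 0*(-1)) = 0*(-3 + 0) = 0*(-3) = 0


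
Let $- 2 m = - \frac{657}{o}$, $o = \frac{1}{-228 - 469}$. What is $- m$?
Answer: $\frac{457929}{2} \approx 2.2896 \cdot 10^{5}$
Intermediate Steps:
$o = - \frac{1}{697}$ ($o = \frac{1}{-697} = - \frac{1}{697} \approx -0.0014347$)
$m = - \frac{457929}{2}$ ($m = - \frac{\left(-657\right) \frac{1}{- \frac{1}{697}}}{2} = - \frac{\left(-657\right) \left(-697\right)}{2} = \left(- \frac{1}{2}\right) 457929 = - \frac{457929}{2} \approx -2.2896 \cdot 10^{5}$)
$- m = \left(-1\right) \left(- \frac{457929}{2}\right) = \frac{457929}{2}$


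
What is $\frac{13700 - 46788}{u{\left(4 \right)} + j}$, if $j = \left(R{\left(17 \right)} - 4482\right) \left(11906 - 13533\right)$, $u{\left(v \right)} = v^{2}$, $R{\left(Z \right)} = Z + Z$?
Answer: $- \frac{2068}{452307} \approx -0.0045721$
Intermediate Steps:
$R{\left(Z \right)} = 2 Z$
$j = 7236896$ ($j = \left(2 \cdot 17 - 4482\right) \left(11906 - 13533\right) = \left(34 - 4482\right) \left(-1627\right) = \left(-4448\right) \left(-1627\right) = 7236896$)
$\frac{13700 - 46788}{u{\left(4 \right)} + j} = \frac{13700 - 46788}{4^{2} + 7236896} = - \frac{33088}{16 + 7236896} = - \frac{33088}{7236912} = \left(-33088\right) \frac{1}{7236912} = - \frac{2068}{452307}$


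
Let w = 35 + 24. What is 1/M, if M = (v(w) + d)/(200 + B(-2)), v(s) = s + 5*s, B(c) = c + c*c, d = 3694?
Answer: 101/2024 ≈ 0.049901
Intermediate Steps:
w = 59
B(c) = c + c**2
v(s) = 6*s
M = 2024/101 (M = (6*59 + 3694)/(200 - 2*(1 - 2)) = (354 + 3694)/(200 - 2*(-1)) = 4048/(200 + 2) = 4048/202 = 4048*(1/202) = 2024/101 ≈ 20.040)
1/M = 1/(2024/101) = 101/2024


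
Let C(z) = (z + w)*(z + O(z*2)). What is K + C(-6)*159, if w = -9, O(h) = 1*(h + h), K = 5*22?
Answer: 71660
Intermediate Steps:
K = 110
O(h) = 2*h (O(h) = 1*(2*h) = 2*h)
C(z) = 5*z*(-9 + z) (C(z) = (z - 9)*(z + 2*(z*2)) = (-9 + z)*(z + 2*(2*z)) = (-9 + z)*(z + 4*z) = (-9 + z)*(5*z) = 5*z*(-9 + z))
K + C(-6)*159 = 110 + (5*(-6)*(-9 - 6))*159 = 110 + (5*(-6)*(-15))*159 = 110 + 450*159 = 110 + 71550 = 71660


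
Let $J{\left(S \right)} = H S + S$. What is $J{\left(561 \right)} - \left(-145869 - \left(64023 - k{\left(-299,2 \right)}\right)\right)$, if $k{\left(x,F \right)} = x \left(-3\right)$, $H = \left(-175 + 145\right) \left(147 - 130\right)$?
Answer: $-76554$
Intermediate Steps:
$H = -510$ ($H = \left(-30\right) 17 = -510$)
$k{\left(x,F \right)} = - 3 x$
$J{\left(S \right)} = - 509 S$ ($J{\left(S \right)} = - 510 S + S = - 509 S$)
$J{\left(561 \right)} - \left(-145869 - \left(64023 - k{\left(-299,2 \right)}\right)\right) = \left(-509\right) 561 - \left(-145869 - \left(64023 - \left(-3\right) \left(-299\right)\right)\right) = -285549 - \left(-145869 - \left(64023 - 897\right)\right) = -285549 - \left(-145869 - 63126\right) = -285549 - -208995 = -285549 + 208995 = -76554$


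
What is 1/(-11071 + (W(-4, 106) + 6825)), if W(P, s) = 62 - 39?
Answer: -1/4223 ≈ -0.00023680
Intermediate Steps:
W(P, s) = 23
1/(-11071 + (W(-4, 106) + 6825)) = 1/(-11071 + (23 + 6825)) = 1/(-11071 + 6848) = 1/(-4223) = -1/4223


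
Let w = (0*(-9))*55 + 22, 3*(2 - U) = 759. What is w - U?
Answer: 273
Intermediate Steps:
U = -251 (U = 2 - 1/3*759 = 2 - 253 = -251)
w = 22 (w = 0*55 + 22 = 0 + 22 = 22)
w - U = 22 - 1*(-251) = 22 + 251 = 273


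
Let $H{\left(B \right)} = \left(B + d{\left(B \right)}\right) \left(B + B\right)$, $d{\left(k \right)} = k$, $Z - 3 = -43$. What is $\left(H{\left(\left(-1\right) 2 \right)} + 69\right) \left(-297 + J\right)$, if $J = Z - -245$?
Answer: $-7820$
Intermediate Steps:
$Z = -40$ ($Z = 3 - 43 = -40$)
$H{\left(B \right)} = 4 B^{2}$ ($H{\left(B \right)} = \left(B + B\right) \left(B + B\right) = 2 B 2 B = 4 B^{2}$)
$J = 205$ ($J = -40 - -245 = -40 + 245 = 205$)
$\left(H{\left(\left(-1\right) 2 \right)} + 69\right) \left(-297 + J\right) = \left(4 \left(\left(-1\right) 2\right)^{2} + 69\right) \left(-297 + 205\right) = \left(4 \left(-2\right)^{2} + 69\right) \left(-92\right) = \left(4 \cdot 4 + 69\right) \left(-92\right) = \left(16 + 69\right) \left(-92\right) = 85 \left(-92\right) = -7820$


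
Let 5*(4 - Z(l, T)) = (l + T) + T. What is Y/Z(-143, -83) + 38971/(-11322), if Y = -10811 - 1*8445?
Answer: -1102903619/3724938 ≈ -296.09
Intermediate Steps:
Y = -19256 (Y = -10811 - 8445 = -19256)
Z(l, T) = 4 - 2*T/5 - l/5 (Z(l, T) = 4 - ((l + T) + T)/5 = 4 - ((T + l) + T)/5 = 4 - (l + 2*T)/5 = 4 + (-2*T/5 - l/5) = 4 - 2*T/5 - l/5)
Y/Z(-143, -83) + 38971/(-11322) = -19256/(4 - ⅖*(-83) - ⅕*(-143)) + 38971/(-11322) = -19256/(4 + 166/5 + 143/5) + 38971*(-1/11322) = -19256/329/5 - 38971/11322 = -19256*5/329 - 38971/11322 = -96280/329 - 38971/11322 = -1102903619/3724938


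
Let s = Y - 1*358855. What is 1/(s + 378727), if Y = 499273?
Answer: 1/519145 ≈ 1.9262e-6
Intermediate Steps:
s = 140418 (s = 499273 - 1*358855 = 499273 - 358855 = 140418)
1/(s + 378727) = 1/(140418 + 378727) = 1/519145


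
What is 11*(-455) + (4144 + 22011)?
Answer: 21150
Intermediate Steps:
11*(-455) + (4144 + 22011) = -5005 + 26155 = 21150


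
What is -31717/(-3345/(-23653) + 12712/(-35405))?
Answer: 26560908926405/182247211 ≈ 1.4574e+5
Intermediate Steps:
-31717/(-3345/(-23653) + 12712/(-35405)) = -31717/(-3345*(-1/23653) + 12712*(-1/35405)) = -31717/(3345/23653 - 12712/35405) = -31717/(-182247211/837434465) = -31717*(-837434465/182247211) = 26560908926405/182247211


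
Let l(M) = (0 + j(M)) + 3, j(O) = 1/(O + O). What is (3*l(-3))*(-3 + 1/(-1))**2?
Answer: 136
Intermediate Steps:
j(O) = 1/(2*O)
l(M) = 3 + 1/(2*M) (l(M) = (0 + 1/(2*M)) + 3 = 1/(2*M) + 3 = 3 + 1/(2*M))
(3*l(-3))*(-3 + 1/(-1))**2 = (3*(3 + (1/2)/(-3)))*(-3 + 1/(-1))**2 = (3*(3 + (1/2)*(-1/3)))*(-3 - 1)**2 = (3*(3 - 1/6))*(-4)**2 = (3*(17/6))*16 = (17/2)*16 = 136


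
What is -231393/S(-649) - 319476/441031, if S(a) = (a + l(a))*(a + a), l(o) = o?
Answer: -640305928887/743050792924 ≈ -0.86173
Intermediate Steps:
S(a) = 4*a² (S(a) = (a + a)*(a + a) = (2*a)*(2*a) = 4*a²)
-231393/S(-649) - 319476/441031 = -231393/(4*(-649)²) - 319476/441031 = -231393/(4*421201) - 319476*1/441031 = -231393/1684804 - 319476/441031 = -640305928887/743050792924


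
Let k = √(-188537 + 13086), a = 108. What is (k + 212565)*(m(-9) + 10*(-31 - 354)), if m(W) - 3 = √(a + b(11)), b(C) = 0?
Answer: -(3847 - 6*√3)*(212565 + I*√175451) ≈ -8.1553e+8 - 1.607e+6*I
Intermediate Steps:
k = I*√175451 (k = √(-175451) = I*√175451 ≈ 418.87*I)
m(W) = 3 + 6*√3 (m(W) = 3 + √(108 + 0) = 3 + √108 = 3 + 6*√3)
(k + 212565)*(m(-9) + 10*(-31 - 354)) = (I*√175451 + 212565)*((3 + 6*√3) + 10*(-31 - 354)) = (212565 + I*√175451)*((3 + 6*√3) + 10*(-385)) = (212565 + I*√175451)*((3 + 6*√3) - 3850) = (212565 + I*√175451)*(-3847 + 6*√3) = (-3847 + 6*√3)*(212565 + I*√175451)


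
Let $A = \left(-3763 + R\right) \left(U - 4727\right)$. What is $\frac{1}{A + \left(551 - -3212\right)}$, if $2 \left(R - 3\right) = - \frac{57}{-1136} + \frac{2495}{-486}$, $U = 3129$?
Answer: $\frac{276048}{1660788899555} \approx 1.6621 \cdot 10^{-7}$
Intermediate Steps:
$R = \frac{252979}{552096}$ ($R = 3 + \frac{- \frac{57}{-1136} + \frac{2495}{-486}}{2} = 3 + \frac{\left(-57\right) \left(- \frac{1}{1136}\right) + 2495 \left(- \frac{1}{486}\right)}{2} = 3 + \frac{\frac{57}{1136} - \frac{2495}{486}}{2} = 3 + \frac{1}{2} \left(- \frac{1403309}{276048}\right) = 3 - \frac{1403309}{552096} = \frac{252979}{552096} \approx 0.45822$)
$A = \frac{1659750130931}{276048}$ ($A = \left(-3763 + \frac{252979}{552096}\right) \left(3129 - 4727\right) = \left(- \frac{2077284269}{552096}\right) \left(-1598\right) = \frac{1659750130931}{276048} \approx 6.0125 \cdot 10^{6}$)
$\frac{1}{A + \left(551 - -3212\right)} = \frac{1}{\frac{1659750130931}{276048} + \left(551 - -3212\right)} = \frac{1}{\frac{1659750130931}{276048} + \left(551 + 3212\right)} = \frac{1}{\frac{1659750130931}{276048} + 3763} = \frac{1}{\frac{1660788899555}{276048}} = \frac{276048}{1660788899555}$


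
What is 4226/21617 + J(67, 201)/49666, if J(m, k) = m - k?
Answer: 103495919/536814961 ≈ 0.19280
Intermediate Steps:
4226/21617 + J(67, 201)/49666 = 4226/21617 + (67 - 1*201)/49666 = 4226*(1/21617) + (67 - 201)*(1/49666) = 4226/21617 - 134*1/49666 = 4226/21617 - 67/24833 = 103495919/536814961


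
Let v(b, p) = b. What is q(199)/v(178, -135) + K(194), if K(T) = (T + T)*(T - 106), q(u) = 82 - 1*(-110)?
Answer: 3038912/89 ≈ 34145.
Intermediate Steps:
q(u) = 192 (q(u) = 82 + 110 = 192)
K(T) = 2*T*(-106 + T) (K(T) = (2*T)*(-106 + T) = 2*T*(-106 + T))
q(199)/v(178, -135) + K(194) = 192/178 + 2*194*(-106 + 194) = 192*(1/178) + 2*194*88 = 96/89 + 34144 = 3038912/89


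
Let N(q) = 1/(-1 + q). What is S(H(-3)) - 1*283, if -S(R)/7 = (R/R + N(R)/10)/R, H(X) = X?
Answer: -11229/40 ≈ -280.73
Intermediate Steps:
S(R) = -7*(1 + 1/(10*(-1 + R)))/R (S(R) = -7*(R/R + 1/((-1 + R)*10))/R = -7*(1 + (⅒)/(-1 + R))/R = -7*(1 + 1/(10*(-1 + R)))/R)
S(H(-3)) - 1*283 = (7/10)*(9 - 10*(-3))/(-3*(-1 - 3)) - 1*283 = (7/10)*(-⅓)*(9 + 30)/(-4) - 283 = (7/10)*(-⅓)*(-¼)*39 - 283 = 91/40 - 283 = -11229/40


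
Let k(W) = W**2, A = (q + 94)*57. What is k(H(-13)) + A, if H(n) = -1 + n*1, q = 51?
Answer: 8461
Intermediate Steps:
H(n) = -1 + n
A = 8265 (A = (51 + 94)*57 = 145*57 = 8265)
k(H(-13)) + A = (-1 - 13)**2 + 8265 = (-14)**2 + 8265 = 196 + 8265 = 8461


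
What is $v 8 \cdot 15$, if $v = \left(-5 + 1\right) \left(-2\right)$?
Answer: $960$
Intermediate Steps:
$v = 8$ ($v = \left(-4\right) \left(-2\right) = 8$)
$v 8 \cdot 15 = 8 \cdot 8 \cdot 15 = 64 \cdot 15 = 960$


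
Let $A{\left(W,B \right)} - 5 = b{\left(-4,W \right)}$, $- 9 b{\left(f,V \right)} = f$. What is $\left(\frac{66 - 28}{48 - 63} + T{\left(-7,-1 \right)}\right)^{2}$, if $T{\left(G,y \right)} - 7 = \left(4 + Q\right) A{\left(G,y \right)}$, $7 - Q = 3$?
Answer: $\frac{4669921}{2025} \approx 2306.1$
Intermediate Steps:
$Q = 4$ ($Q = 7 - 3 = 4$)
$b{\left(f,V \right)} = - \frac{f}{9}$
$A{\left(W,B \right)} = \frac{49}{9}$ ($A{\left(W,B \right)} = 5 - - \frac{4}{9} = 5 + \frac{4}{9} = \frac{49}{9}$)
$T{\left(G,y \right)} = \frac{455}{9}$ ($T{\left(G,y \right)} = 7 + \left(4 + 4\right) \frac{49}{9} = 7 + 8 \cdot \frac{49}{9} = 7 + \frac{392}{9} = \frac{455}{9}$)
$\left(\frac{66 - 28}{48 - 63} + T{\left(-7,-1 \right)}\right)^{2} = \left(\frac{66 - 28}{48 - 63} + \frac{455}{9}\right)^{2} = \left(\frac{38}{-15} + \frac{455}{9}\right)^{2} = \left(38 \left(- \frac{1}{15}\right) + \frac{455}{9}\right)^{2} = \left(- \frac{38}{15} + \frac{455}{9}\right)^{2} = \left(\frac{2161}{45}\right)^{2} = \frac{4669921}{2025}$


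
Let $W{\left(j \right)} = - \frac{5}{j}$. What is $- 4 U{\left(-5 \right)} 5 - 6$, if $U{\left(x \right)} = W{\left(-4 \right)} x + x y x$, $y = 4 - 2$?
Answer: $-881$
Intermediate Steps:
$y = 2$
$U{\left(x \right)} = 2 x^{2} + \frac{5 x}{4}$ ($U{\left(x \right)} = - \frac{5}{-4} x + x 2 x = \left(-5\right) \left(- \frac{1}{4}\right) x + 2 x x = \frac{5 x}{4} + 2 x^{2} = 2 x^{2} + \frac{5 x}{4}$)
$- 4 U{\left(-5 \right)} 5 - 6 = - 4 \cdot \frac{1}{4} \left(-5\right) \left(5 + 8 \left(-5\right)\right) 5 - 6 = - 4 \cdot \frac{1}{4} \left(-5\right) \left(5 - 40\right) 5 - 6 = - 4 \cdot \frac{1}{4} \left(-5\right) \left(-35\right) 5 - 6 = - 4 \cdot \frac{175}{4} \cdot 5 - 6 = \left(-4\right) \frac{875}{4} - 6 = -875 - 6 = -881$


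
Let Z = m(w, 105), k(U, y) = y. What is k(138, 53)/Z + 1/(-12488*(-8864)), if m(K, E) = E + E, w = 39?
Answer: 419054479/1660404480 ≈ 0.25238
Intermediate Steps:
m(K, E) = 2*E
Z = 210 (Z = 2*105 = 210)
k(138, 53)/Z + 1/(-12488*(-8864)) = 53/210 + 1/(-12488*(-8864)) = 53*(1/210) - 1/12488*(-1/8864) = 53/210 + 1/110693632 = 419054479/1660404480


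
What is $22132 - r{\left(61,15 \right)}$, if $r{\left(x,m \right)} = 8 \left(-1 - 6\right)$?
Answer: $22188$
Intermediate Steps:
$r{\left(x,m \right)} = -56$ ($r{\left(x,m \right)} = 8 \left(-7\right) = -56$)
$22132 - r{\left(61,15 \right)} = 22132 - -56 = 22132 + 56 = 22188$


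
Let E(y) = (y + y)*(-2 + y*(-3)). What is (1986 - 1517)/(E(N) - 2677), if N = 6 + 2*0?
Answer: -469/2917 ≈ -0.16078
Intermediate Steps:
N = 6 (N = 6 + 0 = 6)
E(y) = 2*y*(-2 - 3*y) (E(y) = (2*y)*(-2 - 3*y) = 2*y*(-2 - 3*y))
(1986 - 1517)/(E(N) - 2677) = (1986 - 1517)/(-2*6*(2 + 3*6) - 2677) = 469/(-2*6*(2 + 18) - 2677) = 469/(-2*6*20 - 2677) = 469/(-240 - 2677) = 469/(-2917) = 469*(-1/2917) = -469/2917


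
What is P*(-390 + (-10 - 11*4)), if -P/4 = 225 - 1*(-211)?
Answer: 774336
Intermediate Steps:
P = -1744 (P = -4*(225 - 1*(-211)) = -4*(225 + 211) = -4*436 = -1744)
P*(-390 + (-10 - 11*4)) = -1744*(-390 + (-10 - 11*4)) = -1744*(-390 + (-10 - 44)) = -1744*(-390 - 54) = -1744*(-444) = 774336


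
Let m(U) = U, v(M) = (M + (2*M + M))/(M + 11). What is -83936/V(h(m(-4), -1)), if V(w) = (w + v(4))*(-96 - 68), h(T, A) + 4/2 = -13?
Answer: -314760/8569 ≈ -36.732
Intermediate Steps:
v(M) = 4*M/(11 + M) (v(M) = (M + 3*M)/(11 + M) = (4*M)/(11 + M) = 4*M/(11 + M))
h(T, A) = -15 (h(T, A) = -2 - 13 = -15)
V(w) = -2624/15 - 164*w (V(w) = (w + 4*4/(11 + 4))*(-96 - 68) = (w + 4*4/15)*(-164) = (w + 4*4*(1/15))*(-164) = (w + 16/15)*(-164) = (16/15 + w)*(-164) = -2624/15 - 164*w)
-83936/V(h(m(-4), -1)) = -83936/(-2624/15 - 164*(-15)) = -83936/(-2624/15 + 2460) = -83936/34276/15 = -83936*15/34276 = -314760/8569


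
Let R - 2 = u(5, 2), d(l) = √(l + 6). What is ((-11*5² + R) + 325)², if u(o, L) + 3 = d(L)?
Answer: 2409 + 196*√2 ≈ 2686.2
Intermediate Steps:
d(l) = √(6 + l)
u(o, L) = -3 + √(6 + L)
R = -1 + 2*√2 (R = 2 + (-3 + √(6 + 2)) = 2 + (-3 + √8) = 2 + (-3 + 2*√2) = -1 + 2*√2 ≈ 1.8284)
((-11*5² + R) + 325)² = ((-11*5² + (-1 + 2*√2)) + 325)² = ((-11*25 + (-1 + 2*√2)) + 325)² = ((-275 + (-1 + 2*√2)) + 325)² = ((-276 + 2*√2) + 325)² = (49 + 2*√2)²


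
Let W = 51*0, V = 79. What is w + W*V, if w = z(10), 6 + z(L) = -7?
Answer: -13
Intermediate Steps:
z(L) = -13 (z(L) = -6 - 7 = -13)
w = -13
W = 0
w + W*V = -13 + 0*79 = -13 + 0 = -13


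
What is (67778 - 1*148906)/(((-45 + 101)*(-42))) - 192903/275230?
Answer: 683598487/20229405 ≈ 33.792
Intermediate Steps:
(67778 - 1*148906)/(((-45 + 101)*(-42))) - 192903/275230 = (67778 - 148906)/((56*(-42))) - 192903*1/275230 = -81128/(-2352) - 192903/275230 = -81128*(-1/2352) - 192903/275230 = 10141/294 - 192903/275230 = 683598487/20229405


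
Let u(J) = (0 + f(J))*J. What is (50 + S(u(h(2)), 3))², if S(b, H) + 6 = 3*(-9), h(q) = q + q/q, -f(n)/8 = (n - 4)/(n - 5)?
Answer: 289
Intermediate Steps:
f(n) = -8*(-4 + n)/(-5 + n) (f(n) = -8*(n - 4)/(n - 5) = -8*(-4 + n)/(-5 + n))
h(q) = 1 + q (h(q) = q + 1 = 1 + q)
u(J) = 8*J*(4 - J)/(-5 + J) (u(J) = (0 + 8*(4 - J)/(-5 + J))*J = (8*(4 - J)/(-5 + J))*J = 8*J*(4 - J)/(-5 + J))
S(b, H) = -33 (S(b, H) = -6 + 3*(-9) = -6 - 27 = -33)
(50 + S(u(h(2)), 3))² = (50 - 33)² = 17² = 289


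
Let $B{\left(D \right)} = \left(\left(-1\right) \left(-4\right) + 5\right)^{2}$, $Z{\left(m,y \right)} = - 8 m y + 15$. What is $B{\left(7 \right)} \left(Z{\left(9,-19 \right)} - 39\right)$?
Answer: $108864$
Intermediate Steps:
$Z{\left(m,y \right)} = 15 - 8 m y$ ($Z{\left(m,y \right)} = - 8 m y + 15 = 15 - 8 m y$)
$B{\left(D \right)} = 81$ ($B{\left(D \right)} = \left(4 + 5\right)^{2} = 9^{2} = 81$)
$B{\left(7 \right)} \left(Z{\left(9,-19 \right)} - 39\right) = 81 \left(\left(15 - 72 \left(-19\right)\right) - 39\right) = 81 \left(\left(15 + 1368\right) - 39\right) = 81 \left(1383 - 39\right) = 81 \cdot 1344 = 108864$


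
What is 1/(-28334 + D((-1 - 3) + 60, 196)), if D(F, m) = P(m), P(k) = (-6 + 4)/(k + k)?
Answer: -196/5553465 ≈ -3.5293e-5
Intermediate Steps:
P(k) = -1/k (P(k) = -2*1/(2*k) = -1/k)
D(F, m) = -1/m
1/(-28334 + D((-1 - 3) + 60, 196)) = 1/(-28334 - 1/196) = 1/(-5553465/196) = -196/5553465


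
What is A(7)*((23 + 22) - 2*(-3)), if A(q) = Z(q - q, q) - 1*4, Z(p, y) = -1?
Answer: -255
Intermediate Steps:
A(q) = -5 (A(q) = -1 - 1*4 = -1 - 4 = -5)
A(7)*((23 + 22) - 2*(-3)) = -5*((23 + 22) - 2*(-3)) = -5*(45 + 6) = -5*51 = -255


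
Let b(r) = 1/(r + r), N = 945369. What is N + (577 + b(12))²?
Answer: 736327345/576 ≈ 1.2783e+6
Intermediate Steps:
b(r) = 1/(2*r)
N + (577 + b(12))² = 945369 + (577 + (½)/12)² = 945369 + (577 + (½)*(1/12))² = 945369 + (577 + 1/24)² = 945369 + (13849/24)² = 945369 + 191794801/576 = 736327345/576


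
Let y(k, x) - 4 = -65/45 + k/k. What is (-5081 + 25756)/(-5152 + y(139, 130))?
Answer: -186075/46336 ≈ -4.0158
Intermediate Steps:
y(k, x) = 32/9 (y(k, x) = 4 + (-65/45 + k/k) = 4 + (-65*1/45 + 1) = 4 + (-13/9 + 1) = 4 - 4/9 = 32/9)
(-5081 + 25756)/(-5152 + y(139, 130)) = (-5081 + 25756)/(-5152 + 32/9) = 20675/(-46336/9) = 20675*(-9/46336) = -186075/46336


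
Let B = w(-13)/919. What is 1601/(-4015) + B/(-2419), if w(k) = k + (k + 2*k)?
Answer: -3558911881/8925589915 ≈ -0.39873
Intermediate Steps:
w(k) = 4*k (w(k) = k + 3*k = 4*k)
B = -52/919 (B = (4*(-13))/919 = -52*1/919 = -52/919 ≈ -0.056583)
1601/(-4015) + B/(-2419) = 1601/(-4015) - 52/919/(-2419) = 1601*(-1/4015) - 52/919*(-1/2419) = -1601/4015 + 52/2223061 = -3558911881/8925589915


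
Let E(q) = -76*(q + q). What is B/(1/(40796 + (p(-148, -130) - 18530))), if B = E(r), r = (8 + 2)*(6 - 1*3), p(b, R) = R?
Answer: -100940160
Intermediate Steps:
r = 30 (r = 10*(6 - 3) = 10*3 = 30)
E(q) = -152*q
B = -4560 (B = -152*30 = -4560)
B/(1/(40796 + (p(-148, -130) - 18530))) = -4560/(1/(40796 + (-130 - 18530))) = -4560/(1/(40796 - 18660)) = -4560/(1/22136) = -4560/1/22136 = -4560*22136 = -100940160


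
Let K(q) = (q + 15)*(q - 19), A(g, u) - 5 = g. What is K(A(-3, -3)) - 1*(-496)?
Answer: 207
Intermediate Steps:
A(g, u) = 5 + g
K(q) = (-19 + q)*(15 + q) (K(q) = (15 + q)*(-19 + q) = (-19 + q)*(15 + q))
K(A(-3, -3)) - 1*(-496) = (-285 + (5 - 3)² - 4*(5 - 3)) - 1*(-496) = (-285 + 2² - 4*2) + 496 = (-285 + 4 - 8) + 496 = -289 + 496 = 207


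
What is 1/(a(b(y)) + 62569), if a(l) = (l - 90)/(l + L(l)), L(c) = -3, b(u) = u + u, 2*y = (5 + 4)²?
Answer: 26/1626791 ≈ 1.5982e-5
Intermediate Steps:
y = 81/2 (y = (5 + 4)²/2 = (½)*9² = (½)*81 = 81/2 ≈ 40.500)
b(u) = 2*u
a(l) = (-90 + l)/(-3 + l) (a(l) = (l - 90)/(l - 3) = (-90 + l)/(-3 + l))
1/(a(b(y)) + 62569) = 1/((-90 + 2*(81/2))/(-3 + 2*(81/2)) + 62569) = 1/((-90 + 81)/(-3 + 81) + 62569) = 1/(-9/78 + 62569) = 1/((1/78)*(-9) + 62569) = 1/(-3/26 + 62569) = 1/(1626791/26) = 26/1626791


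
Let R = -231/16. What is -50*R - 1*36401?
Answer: -285433/8 ≈ -35679.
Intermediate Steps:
R = -231/16 (R = -231*1/16 = -231/16 ≈ -14.438)
-50*R - 1*36401 = -50*(-231/16) - 1*36401 = 5775/8 - 36401 = -285433/8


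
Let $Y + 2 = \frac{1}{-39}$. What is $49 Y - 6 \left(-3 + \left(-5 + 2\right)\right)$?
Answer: $- \frac{2467}{39} \approx -63.256$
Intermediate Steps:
$Y = - \frac{79}{39}$ ($Y = -2 + \frac{1}{-39} = -2 - \frac{1}{39} = - \frac{79}{39} \approx -2.0256$)
$49 Y - 6 \left(-3 + \left(-5 + 2\right)\right) = 49 \left(- \frac{79}{39}\right) - 6 \left(-3 + \left(-5 + 2\right)\right) = - \frac{3871}{39} - 6 \left(-3 - 3\right) = - \frac{3871}{39} - -36 = - \frac{3871}{39} + 36 = - \frac{2467}{39}$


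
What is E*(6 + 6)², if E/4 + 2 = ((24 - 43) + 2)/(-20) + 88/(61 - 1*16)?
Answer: 464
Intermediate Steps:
E = 29/9 (E = -8 + 4*(((24 - 43) + 2)/(-20) + 88/(61 - 1*16)) = -8 + 4*((-19 + 2)*(-1/20) + 88/(61 - 16)) = -8 + 4*(-17*(-1/20) + 88/45) = -8 + 4*(17/20 + 88*(1/45)) = -8 + 4*(17/20 + 88/45) = -8 + 4*(101/36) = -8 + 101/9 = 29/9 ≈ 3.2222)
E*(6 + 6)² = 29*(6 + 6)²/9 = (29/9)*12² = (29/9)*144 = 464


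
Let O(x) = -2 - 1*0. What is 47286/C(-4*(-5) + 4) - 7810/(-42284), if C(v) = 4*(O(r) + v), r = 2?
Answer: 22728733/42284 ≈ 537.53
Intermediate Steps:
O(x) = -2 (O(x) = -2 + 0 = -2)
C(v) = -8 + 4*v (C(v) = 4*(-2 + v) = -8 + 4*v)
47286/C(-4*(-5) + 4) - 7810/(-42284) = 47286/(-8 + 4*(-4*(-5) + 4)) - 7810/(-42284) = 47286/(-8 + 4*(20 + 4)) - 7810*(-1/42284) = 47286/(-8 + 4*24) + 355/1922 = 47286/(-8 + 96) + 355/1922 = 47286/88 + 355/1922 = 47286*(1/88) + 355/1922 = 23643/44 + 355/1922 = 22728733/42284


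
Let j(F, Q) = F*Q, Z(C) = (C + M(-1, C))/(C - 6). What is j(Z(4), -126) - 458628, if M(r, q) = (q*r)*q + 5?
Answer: -459069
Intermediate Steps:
M(r, q) = 5 + r*q² (M(r, q) = r*q² + 5 = 5 + r*q²)
Z(C) = (5 + C - C²)/(-6 + C) (Z(C) = (C + (5 - C²))/(C - 6) = (5 + C - C²)/(-6 + C))
j(Z(4), -126) - 458628 = ((5 + 4 - 1*4²)/(-6 + 4))*(-126) - 458628 = ((5 + 4 - 1*16)/(-2))*(-126) - 458628 = -(5 + 4 - 16)/2*(-126) - 458628 = -½*(-7)*(-126) - 458628 = (7/2)*(-126) - 458628 = -441 - 458628 = -459069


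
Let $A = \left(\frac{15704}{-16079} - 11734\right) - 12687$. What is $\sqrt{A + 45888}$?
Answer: $\frac{\sqrt{5549702046931}}{16079} \approx 146.51$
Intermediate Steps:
$A = - \frac{392680963}{16079}$ ($A = \left(15704 \left(- \frac{1}{16079}\right) - 11734\right) - 12687 = \left(- \frac{15704}{16079} - 11734\right) - 12687 = - \frac{188686690}{16079} - 12687 = - \frac{392680963}{16079} \approx -24422.0$)
$\sqrt{A + 45888} = \sqrt{- \frac{392680963}{16079} + 45888} = \sqrt{\frac{345152189}{16079}} = \frac{\sqrt{5549702046931}}{16079}$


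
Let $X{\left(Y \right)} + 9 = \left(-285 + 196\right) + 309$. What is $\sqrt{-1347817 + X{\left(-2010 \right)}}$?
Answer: $39 i \sqrt{886} \approx 1160.9 i$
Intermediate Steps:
$X{\left(Y \right)} = 211$ ($X{\left(Y \right)} = -9 + \left(\left(-285 + 196\right) + 309\right) = -9 + \left(-89 + 309\right) = -9 + 220 = 211$)
$\sqrt{-1347817 + X{\left(-2010 \right)}} = \sqrt{-1347817 + 211} = \sqrt{-1347606} = 39 i \sqrt{886}$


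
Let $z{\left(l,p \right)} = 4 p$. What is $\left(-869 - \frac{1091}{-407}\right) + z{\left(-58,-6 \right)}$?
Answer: $- \frac{362360}{407} \approx -890.32$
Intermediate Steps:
$\left(-869 - \frac{1091}{-407}\right) + z{\left(-58,-6 \right)} = \left(-869 - \frac{1091}{-407}\right) + 4 \left(-6\right) = \left(-869 - - \frac{1091}{407}\right) - 24 = \left(-869 + \frac{1091}{407}\right) - 24 = - \frac{352592}{407} - 24 = - \frac{362360}{407}$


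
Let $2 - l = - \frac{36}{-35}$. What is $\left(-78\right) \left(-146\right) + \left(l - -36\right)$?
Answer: $\frac{399874}{35} \approx 11425.0$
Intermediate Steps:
$l = \frac{34}{35}$ ($l = 2 - - \frac{36}{-35} = 2 - \left(-36\right) \left(- \frac{1}{35}\right) = 2 - \frac{36}{35} = \frac{34}{35} \approx 0.97143$)
$\left(-78\right) \left(-146\right) + \left(l - -36\right) = \left(-78\right) \left(-146\right) + \left(\frac{34}{35} - -36\right) = 11388 + \left(\frac{34}{35} + 36\right) = 11388 + \frac{1294}{35} = \frac{399874}{35}$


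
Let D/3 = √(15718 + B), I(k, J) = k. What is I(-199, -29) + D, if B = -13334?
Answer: -199 + 12*√149 ≈ -52.521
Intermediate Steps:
D = 12*√149 (D = 3*√(15718 - 13334) = 3*√2384 = 3*(4*√149) = 12*√149 ≈ 146.48)
I(-199, -29) + D = -199 + 12*√149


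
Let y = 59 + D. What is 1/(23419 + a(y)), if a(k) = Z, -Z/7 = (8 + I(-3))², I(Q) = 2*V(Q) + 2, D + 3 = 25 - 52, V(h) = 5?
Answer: 1/20619 ≈ 4.8499e-5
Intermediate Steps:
D = -30 (D = -3 + (25 - 52) = -3 - 27 = -30)
I(Q) = 12 (I(Q) = 2*5 + 2 = 10 + 2 = 12)
y = 29 (y = 59 - 30 = 29)
Z = -2800 (Z = -7*(8 + 12)² = -7*20² = -7*400 = -2800)
a(k) = -2800
1/(23419 + a(y)) = 1/(23419 - 2800) = 1/20619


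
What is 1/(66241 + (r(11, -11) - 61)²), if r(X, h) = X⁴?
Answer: 1/212642641 ≈ 4.7027e-9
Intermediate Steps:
1/(66241 + (r(11, -11) - 61)²) = 1/(66241 + (11⁴ - 61)²) = 1/(66241 + (14641 - 61)²) = 1/(66241 + 14580²) = 1/(66241 + 212576400) = 1/212642641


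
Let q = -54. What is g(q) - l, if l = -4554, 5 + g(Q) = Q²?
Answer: 7465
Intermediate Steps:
g(Q) = -5 + Q²
g(q) - l = (-5 + (-54)²) - 1*(-4554) = (-5 + 2916) + 4554 = 2911 + 4554 = 7465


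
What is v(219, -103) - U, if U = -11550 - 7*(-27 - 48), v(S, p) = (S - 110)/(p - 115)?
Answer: 22049/2 ≈ 11025.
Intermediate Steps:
v(S, p) = (-110 + S)/(-115 + p)
U = -11025 (U = -11550 - 7*(-75) = -11550 + 525 = -11025)
v(219, -103) - U = (-110 + 219)/(-115 - 103) - 1*(-11025) = 109/(-218) + 11025 = -1/218*109 + 11025 = -½ + 11025 = 22049/2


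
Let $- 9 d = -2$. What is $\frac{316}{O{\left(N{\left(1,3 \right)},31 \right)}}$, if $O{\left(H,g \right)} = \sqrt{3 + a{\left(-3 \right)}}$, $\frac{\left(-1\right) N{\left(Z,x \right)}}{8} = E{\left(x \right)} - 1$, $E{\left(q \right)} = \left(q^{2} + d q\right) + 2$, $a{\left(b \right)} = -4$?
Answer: $- 316 i \approx - 316.0 i$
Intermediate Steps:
$d = \frac{2}{9}$ ($d = \left(- \frac{1}{9}\right) \left(-2\right) = \frac{2}{9} \approx 0.22222$)
$E{\left(q \right)} = 2 + q^{2} + \frac{2 q}{9}$ ($E{\left(q \right)} = \left(q^{2} + \frac{2 q}{9}\right) + 2 = 2 + q^{2} + \frac{2 q}{9}$)
$N{\left(Z,x \right)} = -8 - 8 x^{2} - \frac{16 x}{9}$ ($N{\left(Z,x \right)} = - 8 \left(\left(2 + x^{2} + \frac{2 x}{9}\right) - 1\right) = - 8 \left(1 + x^{2} + \frac{2 x}{9}\right) = -8 - 8 x^{2} - \frac{16 x}{9}$)
$O{\left(H,g \right)} = i$ ($O{\left(H,g \right)} = \sqrt{3 - 4} = \sqrt{-1} = i$)
$\frac{316}{O{\left(N{\left(1,3 \right)},31 \right)}} = \frac{316}{i} = 316 \left(- i\right) = - 316 i$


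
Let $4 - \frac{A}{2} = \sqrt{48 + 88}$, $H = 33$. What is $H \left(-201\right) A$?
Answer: $-53064 + 26532 \sqrt{34} \approx 1.0164 \cdot 10^{5}$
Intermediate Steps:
$A = 8 - 4 \sqrt{34}$ ($A = 8 - 2 \sqrt{48 + 88} = 8 - 2 \sqrt{136} = 8 - 2 \cdot 2 \sqrt{34} = 8 - 4 \sqrt{34} \approx -15.324$)
$H \left(-201\right) A = 33 \left(-201\right) \left(8 - 4 \sqrt{34}\right) = - 6633 \left(8 - 4 \sqrt{34}\right) = -53064 + 26532 \sqrt{34}$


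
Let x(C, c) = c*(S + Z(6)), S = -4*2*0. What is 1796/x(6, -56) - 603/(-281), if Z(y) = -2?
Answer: 143053/7868 ≈ 18.182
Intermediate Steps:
S = 0 (S = -8*0 = 0)
x(C, c) = -2*c (x(C, c) = c*(0 - 2) = c*(-2) = -2*c)
1796/x(6, -56) - 603/(-281) = 1796/((-2*(-56))) - 603/(-281) = 1796/112 - 603*(-1/281) = 1796*(1/112) + 603/281 = 449/28 + 603/281 = 143053/7868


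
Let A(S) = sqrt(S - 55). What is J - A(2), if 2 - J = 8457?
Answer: -8455 - I*sqrt(53) ≈ -8455.0 - 7.2801*I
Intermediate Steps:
J = -8455 (J = 2 - 1*8457 = 2 - 8457 = -8455)
A(S) = sqrt(-55 + S)
J - A(2) = -8455 - sqrt(-55 + 2) = -8455 - sqrt(-53) = -8455 - I*sqrt(53)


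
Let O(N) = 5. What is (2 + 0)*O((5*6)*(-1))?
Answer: 10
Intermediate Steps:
(2 + 0)*O((5*6)*(-1)) = (2 + 0)*5 = 2*5 = 10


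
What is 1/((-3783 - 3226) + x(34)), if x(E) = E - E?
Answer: -1/7009 ≈ -0.00014267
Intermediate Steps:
x(E) = 0
1/((-3783 - 3226) + x(34)) = 1/((-3783 - 3226) + 0) = 1/(-7009 + 0) = 1/(-7009) = -1/7009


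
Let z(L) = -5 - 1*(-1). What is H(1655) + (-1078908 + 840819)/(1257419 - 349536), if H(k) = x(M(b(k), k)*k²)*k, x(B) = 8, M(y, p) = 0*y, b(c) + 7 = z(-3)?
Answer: 12020132831/907883 ≈ 13240.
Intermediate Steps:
z(L) = -4 (z(L) = -5 + 1 = -4)
b(c) = -11 (b(c) = -7 - 4 = -11)
M(y, p) = 0
H(k) = 8*k
H(1655) + (-1078908 + 840819)/(1257419 - 349536) = 8*1655 + (-1078908 + 840819)/(1257419 - 349536) = 13240 - 238089/907883 = 12020132831/907883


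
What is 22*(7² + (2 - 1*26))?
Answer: 550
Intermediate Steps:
22*(7² + (2 - 1*26)) = 22*(49 + (2 - 26)) = 22*(49 - 24) = 22*25 = 550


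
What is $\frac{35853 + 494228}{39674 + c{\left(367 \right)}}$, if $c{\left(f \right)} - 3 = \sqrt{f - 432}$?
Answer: $\frac{914435819}{68446278} - \frac{23047 i \sqrt{65}}{68446278} \approx 13.36 - 0.0027147 i$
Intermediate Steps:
$c{\left(f \right)} = 3 + \sqrt{-432 + f}$ ($c{\left(f \right)} = 3 + \sqrt{f - 432} = 3 + \sqrt{-432 + f}$)
$\frac{35853 + 494228}{39674 + c{\left(367 \right)}} = \frac{35853 + 494228}{39674 + \left(3 + \sqrt{-432 + 367}\right)} = \frac{530081}{39674 + \left(3 + \sqrt{-65}\right)} = \frac{530081}{39674 + \left(3 + i \sqrt{65}\right)} = \frac{530081}{39677 + i \sqrt{65}}$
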